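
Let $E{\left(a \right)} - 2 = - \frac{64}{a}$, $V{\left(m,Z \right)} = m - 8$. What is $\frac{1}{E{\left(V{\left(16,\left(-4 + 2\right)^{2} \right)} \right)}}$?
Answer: $- \frac{1}{6} \approx -0.16667$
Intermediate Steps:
$V{\left(m,Z \right)} = -8 + m$ ($V{\left(m,Z \right)} = m - 8 = -8 + m$)
$E{\left(a \right)} = 2 - \frac{64}{a}$
$\frac{1}{E{\left(V{\left(16,\left(-4 + 2\right)^{2} \right)} \right)}} = \frac{1}{2 - \frac{64}{-8 + 16}} = \frac{1}{2 - \frac{64}{8}} = \frac{1}{2 - 8} = \frac{1}{-6} = - \frac{1}{6}$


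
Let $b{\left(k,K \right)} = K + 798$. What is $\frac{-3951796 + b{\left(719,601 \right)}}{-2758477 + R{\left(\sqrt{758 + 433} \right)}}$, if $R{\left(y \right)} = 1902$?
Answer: $\frac{3950397}{2756575} \approx 1.4331$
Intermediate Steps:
$b{\left(k,K \right)} = 798 + K$
$\frac{-3951796 + b{\left(719,601 \right)}}{-2758477 + R{\left(\sqrt{758 + 433} \right)}} = \frac{-3951796 + \left(798 + 601\right)}{-2758477 + 1902} = \frac{-3951796 + 1399}{-2756575} = \left(-3950397\right) \left(- \frac{1}{2756575}\right) = \frac{3950397}{2756575}$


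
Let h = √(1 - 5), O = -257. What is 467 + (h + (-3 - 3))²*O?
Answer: -7757 + 6168*I ≈ -7757.0 + 6168.0*I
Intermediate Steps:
h = 2*I (h = √(-4) = 2*I ≈ 2.0*I)
467 + (h + (-3 - 3))²*O = 467 + (2*I + (-3 - 3))²*(-257) = 467 + (2*I - 6)²*(-257) = 467 + (-6 + 2*I)²*(-257) = 467 - 257*(-6 + 2*I)²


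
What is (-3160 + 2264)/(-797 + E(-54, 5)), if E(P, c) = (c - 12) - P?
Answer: 448/375 ≈ 1.1947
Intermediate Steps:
E(P, c) = -12 + c - P (E(P, c) = (-12 + c) - P = -12 + c - P)
(-3160 + 2264)/(-797 + E(-54, 5)) = (-3160 + 2264)/(-797 + (-12 + 5 - 1*(-54))) = -896/(-797 + (-12 + 5 + 54)) = -896/(-797 + 47) = -896/(-750) = -896*(-1/750) = 448/375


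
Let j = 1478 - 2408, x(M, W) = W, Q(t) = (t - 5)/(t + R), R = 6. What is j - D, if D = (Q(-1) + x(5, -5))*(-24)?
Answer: -5394/5 ≈ -1078.8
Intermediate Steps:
Q(t) = (-5 + t)/(6 + t) (Q(t) = (t - 5)/(t + 6) = (-5 + t)/(6 + t))
D = 744/5 (D = ((-5 - 1)/(6 - 1) - 5)*(-24) = (-6/5 - 5)*(-24) = -31/5*(-24) = 744/5 ≈ 148.80)
j = -930
j - D = -930 - 1*744/5 = -930 - 744/5 = -5394/5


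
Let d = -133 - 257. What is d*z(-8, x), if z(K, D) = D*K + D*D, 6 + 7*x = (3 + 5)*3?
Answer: 266760/49 ≈ 5444.1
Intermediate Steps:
x = 18/7 (x = -6/7 + ((3 + 5)*3)/7 = -6/7 + (8*3)/7 = -6/7 + (1/7)*24 = -6/7 + 24/7 = 18/7 ≈ 2.5714)
z(K, D) = D**2 + D*K (z(K, D) = D*K + D**2 = D**2 + D*K)
d = -390
d*z(-8, x) = -7020*(18/7 - 8)/7 = -7020*(-38)/(7*7) = -390*(-684/49) = 266760/49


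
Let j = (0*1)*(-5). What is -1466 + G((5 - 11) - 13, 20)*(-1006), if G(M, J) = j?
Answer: -1466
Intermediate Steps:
j = 0 (j = 0*(-5) = 0)
G(M, J) = 0
-1466 + G((5 - 11) - 13, 20)*(-1006) = -1466 + 0*(-1006) = -1466 + 0 = -1466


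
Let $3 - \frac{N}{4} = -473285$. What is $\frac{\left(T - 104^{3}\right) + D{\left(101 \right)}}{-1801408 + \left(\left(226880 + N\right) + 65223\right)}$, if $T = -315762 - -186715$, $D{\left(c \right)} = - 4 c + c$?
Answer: $- \frac{1254214}{383847} \approx -3.2675$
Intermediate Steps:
$D{\left(c \right)} = - 3 c$
$N = 1893152$ ($N = 12 - -1893140 = 12 + 1893140 = 1893152$)
$T = -129047$ ($T = -315762 + 186715 = -129047$)
$\frac{\left(T - 104^{3}\right) + D{\left(101 \right)}}{-1801408 + \left(\left(226880 + N\right) + 65223\right)} = \frac{\left(-129047 - 104^{3}\right) - 303}{-1801408 + \left(\left(226880 + 1893152\right) + 65223\right)} = \frac{\left(-129047 - 1124864\right) - 303}{-1801408 + \left(2120032 + 65223\right)} = \frac{\left(-129047 - 1124864\right) - 303}{-1801408 + 2185255} = \frac{-1253911 - 303}{383847} = \left(-1254214\right) \frac{1}{383847} = - \frac{1254214}{383847}$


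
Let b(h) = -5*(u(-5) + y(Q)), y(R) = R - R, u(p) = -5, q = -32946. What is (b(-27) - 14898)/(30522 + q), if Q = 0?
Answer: 14873/2424 ≈ 6.1357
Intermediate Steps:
y(R) = 0
b(h) = 25 (b(h) = -5*(-5 + 0) = -5*(-5) = 25)
(b(-27) - 14898)/(30522 + q) = (25 - 14898)/(30522 - 32946) = -14873/(-2424) = -14873*(-1/2424) = 14873/2424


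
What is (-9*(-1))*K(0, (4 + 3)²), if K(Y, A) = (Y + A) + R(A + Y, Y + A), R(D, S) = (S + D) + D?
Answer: 1764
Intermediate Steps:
R(D, S) = S + 2*D (R(D, S) = (D + S) + D = S + 2*D)
K(Y, A) = 4*A + 4*Y (K(Y, A) = (Y + A) + ((Y + A) + 2*(A + Y)) = (A + Y) + ((A + Y) + (2*A + 2*Y)) = (A + Y) + (3*A + 3*Y) = 4*A + 4*Y)
(-9*(-1))*K(0, (4 + 3)²) = (-9*(-1))*(4*(4 + 3)² + 4*0) = 9*(4*7² + 0) = 9*(4*49 + 0) = 9*(196 + 0) = 9*196 = 1764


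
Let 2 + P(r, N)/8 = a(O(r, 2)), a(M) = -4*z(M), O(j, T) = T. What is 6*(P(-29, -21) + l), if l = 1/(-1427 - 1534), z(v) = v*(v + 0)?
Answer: -852770/987 ≈ -864.00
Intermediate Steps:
z(v) = v² (z(v) = v*v = v²)
a(M) = -4*M²
P(r, N) = -144 (P(r, N) = -16 + 8*(-4*2²) = -16 + 8*(-4*4) = -16 + 8*(-16) = -16 - 128 = -144)
l = -1/2961 (l = 1/(-2961) = -1/2961 ≈ -0.00033772)
6*(P(-29, -21) + l) = 6*(-144 - 1/2961) = 6*(-426385/2961) = -852770/987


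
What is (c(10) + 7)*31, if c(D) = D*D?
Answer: 3317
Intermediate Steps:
c(D) = D²
(c(10) + 7)*31 = (10² + 7)*31 = (100 + 7)*31 = 107*31 = 3317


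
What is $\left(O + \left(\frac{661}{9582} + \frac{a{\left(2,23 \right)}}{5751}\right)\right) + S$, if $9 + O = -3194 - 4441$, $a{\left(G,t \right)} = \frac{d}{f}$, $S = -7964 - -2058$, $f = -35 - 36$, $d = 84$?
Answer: $- \frac{5890504121423}{434725758} \approx -13550.0$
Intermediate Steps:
$f = -71$
$S = -5906$ ($S = -7964 + 2058 = -5906$)
$a{\left(G,t \right)} = - \frac{84}{71}$ ($a{\left(G,t \right)} = \frac{84}{-71} = 84 \left(- \frac{1}{71}\right) = - \frac{84}{71}$)
$O = -7644$ ($O = -9 - 7635 = -7644$)
$\left(O + \left(\frac{661}{9582} + \frac{a{\left(2,23 \right)}}{5751}\right)\right) + S = \left(-7644 + \left(\frac{661}{9582} - \frac{84}{71 \cdot 5751}\right)\right) - 5906 = \left(-7644 + \left(661 \cdot \frac{1}{9582} - \frac{28}{136107}\right)\right) - 5906 = \left(-7644 + \left(\frac{661}{9582} - \frac{28}{136107}\right)\right) - 5906 = \left(-7644 + \frac{29899477}{434725758}\right) - 5906 = - \frac{3323013794675}{434725758} - 5906 = - \frac{5890504121423}{434725758}$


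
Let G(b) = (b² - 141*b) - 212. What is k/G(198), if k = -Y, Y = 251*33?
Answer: -8283/11074 ≈ -0.74797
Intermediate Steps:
G(b) = -212 + b² - 141*b
Y = 8283
k = -8283 (k = -1*8283 = -8283)
k/G(198) = -8283/(-212 + 198² - 141*198) = -8283/(-212 + 39204 - 27918) = -8283/11074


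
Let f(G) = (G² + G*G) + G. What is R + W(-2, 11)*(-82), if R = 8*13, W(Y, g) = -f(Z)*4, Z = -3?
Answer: 5024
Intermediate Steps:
f(G) = G + 2*G² (f(G) = (G² + G²) + G = 2*G² + G = G + 2*G²)
W(Y, g) = -60 (W(Y, g) = -(-3)*(1 + 2*(-3))*4 = -(-3)*(1 - 6)*4 = -(-3)*(-5)*4 = -1*15*4 = -15*4 = -60)
R = 104
R + W(-2, 11)*(-82) = 104 - 60*(-82) = 104 + 4920 = 5024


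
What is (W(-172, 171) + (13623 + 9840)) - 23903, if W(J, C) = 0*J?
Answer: -440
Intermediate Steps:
W(J, C) = 0
(W(-172, 171) + (13623 + 9840)) - 23903 = (0 + (13623 + 9840)) - 23903 = (0 + 23463) - 23903 = 23463 - 23903 = -440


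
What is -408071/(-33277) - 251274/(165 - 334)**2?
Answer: 3293270933/950424397 ≈ 3.4651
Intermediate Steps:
-408071/(-33277) - 251274/(165 - 334)**2 = -408071*(-1/33277) - 251274/((-169)**2) = 408071/33277 - 251274/28561 = 3293270933/950424397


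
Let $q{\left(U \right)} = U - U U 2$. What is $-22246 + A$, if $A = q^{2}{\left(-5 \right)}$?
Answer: $-19221$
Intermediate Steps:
$q{\left(U \right)} = U - 2 U^{2}$ ($q{\left(U \right)} = U - U^{2} \cdot 2 = U - 2 U^{2}$)
$A = 3025$ ($A = \left(- 5 \left(1 - -10\right)\right)^{2} = \left(- 5 \left(1 + 10\right)\right)^{2} = \left(\left(-5\right) 11\right)^{2} = \left(-55\right)^{2} = 3025$)
$-22246 + A = -22246 + 3025 = -19221$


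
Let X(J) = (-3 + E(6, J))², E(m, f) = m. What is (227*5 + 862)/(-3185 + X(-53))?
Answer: -1997/3176 ≈ -0.62878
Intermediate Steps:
X(J) = 9 (X(J) = (-3 + 6)² = 3² = 9)
(227*5 + 862)/(-3185 + X(-53)) = (227*5 + 862)/(-3185 + 9) = (1135 + 862)/(-3176) = 1997*(-1/3176) = -1997/3176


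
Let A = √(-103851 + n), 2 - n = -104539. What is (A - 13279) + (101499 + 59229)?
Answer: 147449 + √690 ≈ 1.4748e+5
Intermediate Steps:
n = 104541 (n = 2 - 1*(-104539) = 2 + 104539 = 104541)
A = √690 (A = √(-103851 + 104541) = √690 ≈ 26.268)
(A - 13279) + (101499 + 59229) = (√690 - 13279) + (101499 + 59229) = (-13279 + √690) + 160728 = 147449 + √690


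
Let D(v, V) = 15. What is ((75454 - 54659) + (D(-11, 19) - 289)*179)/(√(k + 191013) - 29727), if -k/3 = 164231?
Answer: 93313053/98221801 + 37668*I*√2095/98221801 ≈ 0.95002 + 0.017553*I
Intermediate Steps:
k = -492693 (k = -3*164231 = -492693)
((75454 - 54659) + (D(-11, 19) - 289)*179)/(√(k + 191013) - 29727) = ((75454 - 54659) + (15 - 289)*179)/(√(-492693 + 191013) - 29727) = (20795 - 274*179)/(√(-301680) - 29727) = (20795 - 49046)/(12*I*√2095 - 29727) = -28251/(-29727 + 12*I*√2095)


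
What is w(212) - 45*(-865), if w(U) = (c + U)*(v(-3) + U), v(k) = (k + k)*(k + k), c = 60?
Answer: 106381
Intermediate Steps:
v(k) = 4*k**2 (v(k) = (2*k)*(2*k) = 4*k**2)
w(U) = (36 + U)*(60 + U) (w(U) = (60 + U)*(4*(-3)**2 + U) = (60 + U)*(4*9 + U) = (60 + U)*(36 + U) = (36 + U)*(60 + U))
w(212) - 45*(-865) = (2160 + 212**2 + 96*212) - 45*(-865) = (2160 + 44944 + 20352) - 1*(-38925) = 67456 + 38925 = 106381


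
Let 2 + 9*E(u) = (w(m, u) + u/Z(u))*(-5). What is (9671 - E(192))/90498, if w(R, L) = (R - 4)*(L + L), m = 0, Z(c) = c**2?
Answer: 15237317/156380544 ≈ 0.097437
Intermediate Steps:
w(R, L) = 2*L*(-4 + R) (w(R, L) = (-4 + R)*(2*L) = 2*L*(-4 + R))
E(u) = -2/9 - 5/(9*u) + 40*u/9 (E(u) = -2/9 + ((2*u*(-4 + 0) + u/(u**2))*(-5))/9 = -2/9 + ((2*u*(-4) + u/u**2)*(-5))/9 = -2/9 + ((-8*u + 1/u)*(-5))/9 = -2/9 + ((1/u - 8*u)*(-5))/9 = -2/9 + (-5/u + 40*u)/9 = -2/9 + (-5/(9*u) + 40*u/9) = -2/9 - 5/(9*u) + 40*u/9)
(9671 - E(192))/90498 = (9671 - (-5 + 2*192*(-1 + 20*192))/(9*192))/90498 = (9671 - (-5 + 2*192*(-1 + 3840))/(9*192))*(1/90498) = (9671 - (-5 + 2*192*3839)/(9*192))*(1/90498) = (9671 - (-5 + 1474176)/(9*192))*(1/90498) = (9671 - 1474171/(9*192))*(1/90498) = (9671 - 1*1474171/1728)*(1/90498) = (9671 - 1474171/1728)*(1/90498) = (15237317/1728)*(1/90498) = 15237317/156380544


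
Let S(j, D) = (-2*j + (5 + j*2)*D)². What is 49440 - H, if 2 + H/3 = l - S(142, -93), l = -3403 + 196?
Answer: 2213218830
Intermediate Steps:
l = -3207
S(j, D) = (-2*j + D*(5 + 2*j))² (S(j, D) = (-2*j + (5 + 2*j)*D)² = (-2*j + D*(5 + 2*j))²)
H = -2213169390 (H = -6 + 3*(-3207 - (-2*142 + 5*(-93) + 2*(-93)*142)²) = -6 + 3*(-3207 - (-284 - 465 - 26412)²) = -6 + 3*(-3207 - 1*(-27161)²) = -6 + 3*(-3207 - 1*737719921) = -6 + 3*(-3207 - 737719921) = -6 + 3*(-737723128) = -6 - 2213169384 = -2213169390)
49440 - H = 49440 - 1*(-2213169390) = 49440 + 2213169390 = 2213218830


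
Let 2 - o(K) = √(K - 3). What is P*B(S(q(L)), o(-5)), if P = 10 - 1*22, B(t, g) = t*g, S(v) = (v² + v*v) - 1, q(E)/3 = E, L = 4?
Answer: -6888 + 6888*I*√2 ≈ -6888.0 + 9741.1*I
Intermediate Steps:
o(K) = 2 - √(-3 + K) (o(K) = 2 - √(K - 3) = 2 - √(-3 + K))
q(E) = 3*E
S(v) = -1 + 2*v² (S(v) = (v² + v²) - 1 = 2*v² - 1 = -1 + 2*v²)
B(t, g) = g*t
P = -12 (P = 10 - 22 = -12)
P*B(S(q(L)), o(-5)) = -12*(2 - √(-3 - 5))*(-1 + 2*(3*4)²) = -12*(2 - √(-8))*(-1 + 2*12²) = -12*(2 - 2*I*√2)*(-1 + 2*144) = -12*(2 - 2*I*√2)*(-1 + 288) = -12*(2 - 2*I*√2)*287 = -12*(574 - 574*I*√2) = -6888 + 6888*I*√2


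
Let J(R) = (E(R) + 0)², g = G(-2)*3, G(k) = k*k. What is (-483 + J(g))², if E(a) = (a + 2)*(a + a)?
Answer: 12636682569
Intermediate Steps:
G(k) = k²
g = 12 (g = (-2)²*3 = 4*3 = 12)
E(a) = 2*a*(2 + a) (E(a) = (2 + a)*(2*a) = 2*a*(2 + a))
J(R) = 4*R²*(2 + R)² (J(R) = (2*R*(2 + R) + 0)² = (2*R*(2 + R))² = 4*R²*(2 + R)²)
(-483 + J(g))² = (-483 + 4*12²*(2 + 12)²)² = (-483 + 4*144*14²)² = (-483 + 4*144*196)² = (-483 + 112896)² = 112413² = 12636682569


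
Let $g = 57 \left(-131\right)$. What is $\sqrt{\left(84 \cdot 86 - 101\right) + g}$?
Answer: $2 i \sqrt{86} \approx 18.547 i$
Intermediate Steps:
$g = -7467$
$\sqrt{\left(84 \cdot 86 - 101\right) + g} = \sqrt{\left(84 \cdot 86 - 101\right) - 7467} = \sqrt{\left(7224 - 101\right) - 7467} = \sqrt{7123 - 7467} = \sqrt{-344} = 2 i \sqrt{86}$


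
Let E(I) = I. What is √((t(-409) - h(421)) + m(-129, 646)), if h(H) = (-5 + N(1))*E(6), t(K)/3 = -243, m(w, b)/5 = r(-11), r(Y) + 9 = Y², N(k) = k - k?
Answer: I*√139 ≈ 11.79*I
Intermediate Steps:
N(k) = 0
r(Y) = -9 + Y²
m(w, b) = 560 (m(w, b) = 5*(-9 + (-11)²) = 5*(-9 + 121) = 5*112 = 560)
t(K) = -729 (t(K) = 3*(-243) = -729)
h(H) = -30 (h(H) = (-5 + 0)*6 = -5*6 = -30)
√((t(-409) - h(421)) + m(-129, 646)) = √((-729 - 1*(-30)) + 560) = √((-729 + 30) + 560) = √(-699 + 560) = √(-139) = I*√139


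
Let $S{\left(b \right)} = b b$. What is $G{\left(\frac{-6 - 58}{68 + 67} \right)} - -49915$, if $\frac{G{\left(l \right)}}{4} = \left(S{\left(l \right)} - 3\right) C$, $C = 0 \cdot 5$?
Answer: $49915$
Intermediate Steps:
$S{\left(b \right)} = b^{2}$
$C = 0$
$G{\left(l \right)} = 0$ ($G{\left(l \right)} = 4 \left(l^{2} - 3\right) 0 = 4 \left(-3 + l^{2}\right) 0 = 4 \cdot 0 = 0$)
$G{\left(\frac{-6 - 58}{68 + 67} \right)} - -49915 = 0 - -49915 = 0 + 49915 = 49915$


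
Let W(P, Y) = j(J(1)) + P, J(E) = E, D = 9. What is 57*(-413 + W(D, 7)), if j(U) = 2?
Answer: -22914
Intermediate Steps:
W(P, Y) = 2 + P
57*(-413 + W(D, 7)) = 57*(-413 + (2 + 9)) = 57*(-413 + 11) = 57*(-402) = -22914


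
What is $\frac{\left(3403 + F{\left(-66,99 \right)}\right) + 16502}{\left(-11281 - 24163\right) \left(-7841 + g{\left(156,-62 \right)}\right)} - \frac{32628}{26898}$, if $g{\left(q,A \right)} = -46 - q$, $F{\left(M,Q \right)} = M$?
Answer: $- \frac{516718283353}{425998706812} \approx -1.213$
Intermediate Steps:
$\frac{\left(3403 + F{\left(-66,99 \right)}\right) + 16502}{\left(-11281 - 24163\right) \left(-7841 + g{\left(156,-62 \right)}\right)} - \frac{32628}{26898} = \frac{\left(3403 - 66\right) + 16502}{\left(-11281 - 24163\right) \left(-7841 - 202\right)} - \frac{32628}{26898} = \frac{3337 + 16502}{\left(-35444\right) \left(-7841 - 202\right)} - \frac{5438}{4483} = \frac{19839}{\left(-35444\right) \left(-7841 - 202\right)} - \frac{5438}{4483} = \frac{19839}{\left(-35444\right) \left(-8043\right)} - \frac{5438}{4483} = \frac{19839}{285076092} - \frac{5438}{4483} = 19839 \cdot \frac{1}{285076092} - \frac{5438}{4483} = \frac{6613}{95025364} - \frac{5438}{4483} = - \frac{516718283353}{425998706812}$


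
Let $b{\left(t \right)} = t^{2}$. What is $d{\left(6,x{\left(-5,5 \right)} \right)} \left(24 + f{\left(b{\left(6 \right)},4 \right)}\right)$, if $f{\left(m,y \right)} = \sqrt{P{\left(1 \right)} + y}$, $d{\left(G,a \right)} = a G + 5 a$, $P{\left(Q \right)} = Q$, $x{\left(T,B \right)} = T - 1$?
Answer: $-1584 - 66 \sqrt{5} \approx -1731.6$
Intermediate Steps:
$x{\left(T,B \right)} = -1 + T$
$d{\left(G,a \right)} = 5 a + G a$ ($d{\left(G,a \right)} = G a + 5 a = 5 a + G a$)
$f{\left(m,y \right)} = \sqrt{1 + y}$
$d{\left(6,x{\left(-5,5 \right)} \right)} \left(24 + f{\left(b{\left(6 \right)},4 \right)}\right) = \left(-1 - 5\right) \left(5 + 6\right) \left(24 + \sqrt{1 + 4}\right) = \left(-6\right) 11 \left(24 + \sqrt{5}\right) = - 66 \left(24 + \sqrt{5}\right) = -1584 - 66 \sqrt{5}$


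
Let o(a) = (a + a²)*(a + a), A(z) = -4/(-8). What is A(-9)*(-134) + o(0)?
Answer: -67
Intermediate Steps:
A(z) = ½ (A(z) = -4*(-⅛) = ½)
o(a) = 2*a*(a + a²) (o(a) = (a + a²)*(2*a) = 2*a*(a + a²))
A(-9)*(-134) + o(0) = (½)*(-134) + 2*0²*(1 + 0) = -67 + 2*0*1 = -67 + 0 = -67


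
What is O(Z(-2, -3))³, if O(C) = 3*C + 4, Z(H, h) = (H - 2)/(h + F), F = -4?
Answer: 64000/343 ≈ 186.59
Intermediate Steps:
Z(H, h) = (-2 + H)/(-4 + h) (Z(H, h) = (H - 2)/(h - 4) = (-2 + H)/(-4 + h))
O(C) = 4 + 3*C
O(Z(-2, -3))³ = (4 + 3*((-2 - 2)/(-4 - 3)))³ = (4 + 3*(-4/(-7)))³ = (4 + 3*(-⅐*(-4)))³ = (4 + 3*(4/7))³ = (4 + 12/7)³ = (40/7)³ = 64000/343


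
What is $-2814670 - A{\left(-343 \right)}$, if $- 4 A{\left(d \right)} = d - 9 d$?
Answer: $-2813984$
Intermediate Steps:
$A{\left(d \right)} = 2 d$ ($A{\left(d \right)} = - \frac{d - 9 d}{4} = - \frac{\left(-8\right) d}{4} = 2 d$)
$-2814670 - A{\left(-343 \right)} = -2814670 - 2 \left(-343\right) = -2814670 - -686 = -2814670 + 686 = -2813984$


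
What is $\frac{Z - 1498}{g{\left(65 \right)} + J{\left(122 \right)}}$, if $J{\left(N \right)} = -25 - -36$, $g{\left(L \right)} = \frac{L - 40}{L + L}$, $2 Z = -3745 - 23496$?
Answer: $- \frac{131027}{97} \approx -1350.8$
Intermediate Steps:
$Z = - \frac{27241}{2}$ ($Z = \frac{-3745 - 23496}{2} = \frac{1}{2} \left(-27241\right) = - \frac{27241}{2} \approx -13621.0$)
$g{\left(L \right)} = \frac{-40 + L}{2 L}$
$J{\left(N \right)} = 11$ ($J{\left(N \right)} = -25 + 36 = 11$)
$\frac{Z - 1498}{g{\left(65 \right)} + J{\left(122 \right)}} = \frac{- \frac{27241}{2} - 1498}{\frac{-40 + 65}{2 \cdot 65} + 11} = - \frac{30237}{2 \left(\frac{1}{2} \cdot \frac{1}{65} \cdot 25 + 11\right)} = - \frac{30237}{2 \left(\frac{5}{26} + 11\right)} = - \frac{30237}{2 \cdot \frac{291}{26}} = \left(- \frac{30237}{2}\right) \frac{26}{291} = - \frac{131027}{97}$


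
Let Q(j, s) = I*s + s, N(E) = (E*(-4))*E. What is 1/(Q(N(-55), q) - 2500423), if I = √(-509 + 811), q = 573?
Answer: -1249925/3124575433571 - 573*√302/6249150867142 ≈ -4.0162e-7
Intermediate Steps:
N(E) = -4*E² (N(E) = (-4*E)*E = -4*E²)
I = √302 ≈ 17.378
Q(j, s) = s + s*√302 (Q(j, s) = √302*s + s = s*√302 + s = s + s*√302)
1/(Q(N(-55), q) - 2500423) = 1/(573*(1 + √302) - 2500423) = 1/((573 + 573*√302) - 2500423) = 1/(-2499850 + 573*√302)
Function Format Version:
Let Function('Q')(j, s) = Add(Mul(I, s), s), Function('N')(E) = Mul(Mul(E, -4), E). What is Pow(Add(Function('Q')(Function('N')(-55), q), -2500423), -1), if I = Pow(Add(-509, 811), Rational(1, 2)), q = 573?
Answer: Add(Rational(-1249925, 3124575433571), Mul(Rational(-573, 6249150867142), Pow(302, Rational(1, 2)))) ≈ -4.0162e-7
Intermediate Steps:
Function('N')(E) = Mul(-4, Pow(E, 2)) (Function('N')(E) = Mul(Mul(-4, E), E) = Mul(-4, Pow(E, 2)))
I = Pow(302, Rational(1, 2)) ≈ 17.378
Function('Q')(j, s) = Add(s, Mul(s, Pow(302, Rational(1, 2)))) (Function('Q')(j, s) = Add(Mul(Pow(302, Rational(1, 2)), s), s) = Add(Mul(s, Pow(302, Rational(1, 2))), s) = Add(s, Mul(s, Pow(302, Rational(1, 2)))))
Pow(Add(Function('Q')(Function('N')(-55), q), -2500423), -1) = Pow(Add(Mul(573, Add(1, Pow(302, Rational(1, 2)))), -2500423), -1) = Pow(Add(Add(573, Mul(573, Pow(302, Rational(1, 2)))), -2500423), -1) = Pow(Add(-2499850, Mul(573, Pow(302, Rational(1, 2)))), -1)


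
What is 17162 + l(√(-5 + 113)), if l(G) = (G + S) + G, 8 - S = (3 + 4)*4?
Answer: 17142 + 12*√3 ≈ 17163.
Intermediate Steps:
S = -20 (S = 8 - (3 + 4)*4 = 8 - 7*4 = 8 - 1*28 = 8 - 28 = -20)
l(G) = -20 + 2*G (l(G) = (G - 20) + G = (-20 + G) + G = -20 + 2*G)
17162 + l(√(-5 + 113)) = 17162 + (-20 + 2*√(-5 + 113)) = 17162 + (-20 + 2*√108) = 17162 + (-20 + 2*(6*√3)) = 17162 + (-20 + 12*√3) = 17142 + 12*√3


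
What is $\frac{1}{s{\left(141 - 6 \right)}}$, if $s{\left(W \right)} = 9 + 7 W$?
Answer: $\frac{1}{954} \approx 0.0010482$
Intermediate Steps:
$\frac{1}{s{\left(141 - 6 \right)}} = \frac{1}{9 + 7 \left(141 - 6\right)} = \frac{1}{9 + 7 \cdot 135} = \frac{1}{9 + 945} = \frac{1}{954}$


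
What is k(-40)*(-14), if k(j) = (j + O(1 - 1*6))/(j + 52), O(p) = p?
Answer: 105/2 ≈ 52.500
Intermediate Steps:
k(j) = (-5 + j)/(52 + j) (k(j) = (j + (1 - 1*6))/(j + 52) = (j + (1 - 6))/(52 + j) = (j - 5)/(52 + j) = (-5 + j)/(52 + j))
k(-40)*(-14) = ((-5 - 40)/(52 - 40))*(-14) = (-45/12)*(-14) = ((1/12)*(-45))*(-14) = -15/4*(-14) = 105/2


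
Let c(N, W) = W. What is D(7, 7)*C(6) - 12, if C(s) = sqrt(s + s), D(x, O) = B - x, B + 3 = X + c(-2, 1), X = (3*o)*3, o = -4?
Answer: -12 - 90*sqrt(3) ≈ -167.88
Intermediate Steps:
X = -36 (X = (3*(-4))*3 = -12*3 = -36)
B = -38 (B = -3 + (-36 + 1) = -3 - 35 = -38)
D(x, O) = -38 - x
C(s) = sqrt(2)*sqrt(s) (C(s) = sqrt(2*s) = sqrt(2)*sqrt(s))
D(7, 7)*C(6) - 12 = (-38 - 1*7)*(sqrt(2)*sqrt(6)) - 12 = (-38 - 7)*(2*sqrt(3)) - 12 = -90*sqrt(3) - 12 = -12 - 90*sqrt(3)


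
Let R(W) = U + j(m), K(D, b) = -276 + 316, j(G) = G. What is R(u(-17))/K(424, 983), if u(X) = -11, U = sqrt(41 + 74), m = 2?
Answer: 1/20 + sqrt(115)/40 ≈ 0.31810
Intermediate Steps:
U = sqrt(115) ≈ 10.724
K(D, b) = 40
R(W) = 2 + sqrt(115) (R(W) = sqrt(115) + 2 = 2 + sqrt(115))
R(u(-17))/K(424, 983) = (2 + sqrt(115))/40 = (2 + sqrt(115))*(1/40) = 1/20 + sqrt(115)/40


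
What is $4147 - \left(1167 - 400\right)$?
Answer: $3380$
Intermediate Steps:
$4147 - \left(1167 - 400\right) = 4147 - 767 = 3380$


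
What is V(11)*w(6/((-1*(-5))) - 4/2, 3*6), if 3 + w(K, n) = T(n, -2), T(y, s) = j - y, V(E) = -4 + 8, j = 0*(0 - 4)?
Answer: -84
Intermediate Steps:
j = 0 (j = 0*(-4) = 0)
V(E) = 4
T(y, s) = -y (T(y, s) = 0 - y = -y)
w(K, n) = -3 - n
V(11)*w(6/((-1*(-5))) - 4/2, 3*6) = 4*(-3 - 3*6) = 4*(-3 - 1*18) = 4*(-3 - 18) = 4*(-21) = -84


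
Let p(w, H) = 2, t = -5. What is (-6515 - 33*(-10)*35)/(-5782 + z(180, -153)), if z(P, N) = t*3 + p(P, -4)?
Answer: -53/61 ≈ -0.86885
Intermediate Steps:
z(P, N) = -13 (z(P, N) = -5*3 + 2 = -15 + 2 = -13)
(-6515 - 33*(-10)*35)/(-5782 + z(180, -153)) = (-6515 - 33*(-10)*35)/(-5782 - 13) = (-6515 + 330*35)/(-5795) = (-6515 + 11550)*(-1/5795) = 5035*(-1/5795) = -53/61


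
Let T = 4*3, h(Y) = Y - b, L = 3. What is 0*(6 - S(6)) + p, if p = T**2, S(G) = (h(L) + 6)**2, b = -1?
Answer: 144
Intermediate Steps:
h(Y) = 1 + Y (h(Y) = Y - 1*(-1) = Y + 1 = 1 + Y)
T = 12
S(G) = 100 (S(G) = ((1 + 3) + 6)**2 = (4 + 6)**2 = 10**2 = 100)
p = 144 (p = 12**2 = 144)
0*(6 - S(6)) + p = 0*(6 - 1*100) + 144 = 0*(6 - 100) + 144 = 0*(-94) + 144 = 0 + 144 = 144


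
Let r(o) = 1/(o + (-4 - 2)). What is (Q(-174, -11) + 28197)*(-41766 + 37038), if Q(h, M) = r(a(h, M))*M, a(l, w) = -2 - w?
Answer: -133298080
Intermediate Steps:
r(o) = 1/(-6 + o) (r(o) = 1/(o - 6) = 1/(-6 + o))
Q(h, M) = M/(-8 - M) (Q(h, M) = M/(-6 + (-2 - M)) = M/(-8 - M))
(Q(-174, -11) + 28197)*(-41766 + 37038) = (-1*(-11)/(8 - 11) + 28197)*(-41766 + 37038) = (-1*(-11)/(-3) + 28197)*(-4728) = (-1*(-11)*(-1/3) + 28197)*(-4728) = (-11/3 + 28197)*(-4728) = (84580/3)*(-4728) = -133298080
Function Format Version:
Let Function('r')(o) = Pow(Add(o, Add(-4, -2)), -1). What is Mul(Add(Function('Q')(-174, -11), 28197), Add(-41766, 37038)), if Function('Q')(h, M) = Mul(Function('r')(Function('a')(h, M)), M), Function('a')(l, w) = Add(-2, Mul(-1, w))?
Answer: -133298080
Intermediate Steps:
Function('r')(o) = Pow(Add(-6, o), -1) (Function('r')(o) = Pow(Add(o, -6), -1) = Pow(Add(-6, o), -1))
Function('Q')(h, M) = Mul(M, Pow(Add(-8, Mul(-1, M)), -1)) (Function('Q')(h, M) = Mul(Pow(Add(-6, Add(-2, Mul(-1, M))), -1), M) = Mul(Pow(Add(-8, Mul(-1, M)), -1), M) = Mul(M, Pow(Add(-8, Mul(-1, M)), -1)))
Mul(Add(Function('Q')(-174, -11), 28197), Add(-41766, 37038)) = Mul(Add(Mul(-1, -11, Pow(Add(8, -11), -1)), 28197), Add(-41766, 37038)) = Mul(Add(Mul(-1, -11, Pow(-3, -1)), 28197), -4728) = Mul(Add(Mul(-1, -11, Rational(-1, 3)), 28197), -4728) = Mul(Add(Rational(-11, 3), 28197), -4728) = Mul(Rational(84580, 3), -4728) = -133298080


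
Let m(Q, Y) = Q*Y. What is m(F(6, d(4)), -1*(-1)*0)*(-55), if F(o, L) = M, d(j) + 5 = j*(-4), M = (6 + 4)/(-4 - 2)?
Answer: 0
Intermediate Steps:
M = -5/3 (M = 10/(-6) = 10*(-1/6) = -5/3 ≈ -1.6667)
d(j) = -5 - 4*j (d(j) = -5 + j*(-4) = -5 - 4*j)
F(o, L) = -5/3
m(F(6, d(4)), -1*(-1)*0)*(-55) = -5*(-1*(-1))*0/3*(-55) = -5*0/3*(-55) = -5/3*0*(-55) = 0*(-55) = 0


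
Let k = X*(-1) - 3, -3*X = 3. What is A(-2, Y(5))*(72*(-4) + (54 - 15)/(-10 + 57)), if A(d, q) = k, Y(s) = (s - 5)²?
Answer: 26994/47 ≈ 574.34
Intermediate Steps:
Y(s) = (-5 + s)²
X = -1 (X = -⅓*3 = -1)
k = -2 (k = -1*(-1) - 3 = 1 - 3 = -2)
A(d, q) = -2
A(-2, Y(5))*(72*(-4) + (54 - 15)/(-10 + 57)) = -2*(72*(-4) + (54 - 15)/(-10 + 57)) = -2*(-288 + 39/47) = -2*(-13497/47) = 26994/47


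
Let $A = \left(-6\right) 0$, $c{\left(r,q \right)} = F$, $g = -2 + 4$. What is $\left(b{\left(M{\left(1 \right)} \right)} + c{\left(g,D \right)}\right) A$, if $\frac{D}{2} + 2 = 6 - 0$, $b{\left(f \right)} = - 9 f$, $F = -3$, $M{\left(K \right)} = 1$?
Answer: $0$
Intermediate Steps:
$g = 2$
$D = 8$ ($D = -4 + 2 \left(6 - 0\right) = -4 + 2 \left(6 + 0\right) = -4 + 2 \cdot 6 = -4 + 12 = 8$)
$c{\left(r,q \right)} = -3$
$A = 0$
$\left(b{\left(M{\left(1 \right)} \right)} + c{\left(g,D \right)}\right) A = \left(\left(-9\right) 1 - 3\right) 0 = \left(-9 - 3\right) 0 = \left(-12\right) 0 = 0$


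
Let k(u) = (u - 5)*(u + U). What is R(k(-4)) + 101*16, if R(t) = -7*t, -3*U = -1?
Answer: 1385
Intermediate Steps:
U = ⅓ (U = -⅓*(-1) = ⅓ ≈ 0.33333)
k(u) = (-5 + u)*(⅓ + u) (k(u) = (u - 5)*(u + ⅓) = (-5 + u)*(⅓ + u))
R(k(-4)) + 101*16 = -7*(-5/3 + (-4)² - 14/3*(-4)) + 101*16 = -7*(-5/3 + 16 + 56/3) + 1616 = -7*33 + 1616 = -231 + 1616 = 1385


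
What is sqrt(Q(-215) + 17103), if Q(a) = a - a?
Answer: sqrt(17103) ≈ 130.78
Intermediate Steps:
Q(a) = 0
sqrt(Q(-215) + 17103) = sqrt(0 + 17103) = sqrt(17103)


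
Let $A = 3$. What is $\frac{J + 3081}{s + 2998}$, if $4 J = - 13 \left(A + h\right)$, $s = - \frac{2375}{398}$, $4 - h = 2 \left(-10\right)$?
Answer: $\frac{794209}{793886} \approx 1.0004$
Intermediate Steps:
$h = 24$ ($h = 4 - 2 \left(-10\right) = 4 - -20 = 4 + 20 = 24$)
$s = - \frac{2375}{398}$ ($s = \left(-2375\right) \frac{1}{398} = - \frac{2375}{398} \approx -5.9673$)
$J = - \frac{351}{4}$ ($J = \frac{\left(-13\right) \left(3 + 24\right)}{4} = \frac{\left(-13\right) 27}{4} = \frac{1}{4} \left(-351\right) = - \frac{351}{4} \approx -87.75$)
$\frac{J + 3081}{s + 2998} = \frac{- \frac{351}{4} + 3081}{- \frac{2375}{398} + 2998} = \frac{11973}{4 \cdot \frac{1190829}{398}} = \frac{11973}{4} \cdot \frac{398}{1190829} = \frac{794209}{793886}$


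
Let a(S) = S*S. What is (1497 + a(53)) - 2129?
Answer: 2177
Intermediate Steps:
a(S) = S²
(1497 + a(53)) - 2129 = (1497 + 53²) - 2129 = (1497 + 2809) - 2129 = 4306 - 2129 = 2177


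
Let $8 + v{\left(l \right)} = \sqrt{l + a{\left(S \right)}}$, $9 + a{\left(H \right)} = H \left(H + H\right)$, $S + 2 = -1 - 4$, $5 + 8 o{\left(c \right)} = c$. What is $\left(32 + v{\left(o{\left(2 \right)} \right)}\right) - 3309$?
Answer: $-3285 + \frac{\sqrt{1418}}{4} \approx -3275.6$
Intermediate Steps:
$o{\left(c \right)} = - \frac{5}{8} + \frac{c}{8}$
$S = -7$ ($S = -2 - 5 = -7$)
$a{\left(H \right)} = -9 + 2 H^{2}$ ($a{\left(H \right)} = -9 + H \left(H + H\right) = -9 + H 2 H = -9 + 2 H^{2}$)
$v{\left(l \right)} = -8 + \sqrt{89 + l}$ ($v{\left(l \right)} = -8 + \sqrt{l - \left(9 - 2 \left(-7\right)^{2}\right)} = -8 + \sqrt{l + \left(-9 + 2 \cdot 49\right)} = -8 + \sqrt{l + \left(-9 + 98\right)} = -8 + \sqrt{l + 89} = -8 + \sqrt{89 + l}$)
$\left(32 + v{\left(o{\left(2 \right)} \right)}\right) - 3309 = \left(32 - \left(8 - \sqrt{89 + \left(- \frac{5}{8} + \frac{1}{8} \cdot 2\right)}\right)\right) - 3309 = \left(32 - \left(8 - \sqrt{89 + \left(- \frac{5}{8} + \frac{1}{4}\right)}\right)\right) - 3309 = \left(32 - \left(8 - \sqrt{89 - \frac{3}{8}}\right)\right) - 3309 = \left(32 - \left(8 - \sqrt{\frac{709}{8}}\right)\right) - 3309 = \left(32 - \left(8 - \frac{\sqrt{1418}}{4}\right)\right) - 3309 = \left(24 + \frac{\sqrt{1418}}{4}\right) - 3309 = -3285 + \frac{\sqrt{1418}}{4}$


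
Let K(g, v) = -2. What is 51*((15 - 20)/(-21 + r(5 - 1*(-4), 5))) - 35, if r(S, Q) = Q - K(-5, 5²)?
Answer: -235/14 ≈ -16.786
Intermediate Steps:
r(S, Q) = 2 + Q (r(S, Q) = Q - 1*(-2) = Q + 2 = 2 + Q)
51*((15 - 20)/(-21 + r(5 - 1*(-4), 5))) - 35 = 51*((15 - 20)/(-21 + (2 + 5))) - 35 = 51*(-5/(-21 + 7)) - 35 = 51*(-5/(-14)) - 35 = 51*(-5*(-1/14)) - 35 = 51*(5/14) - 35 = 255/14 - 35 = -235/14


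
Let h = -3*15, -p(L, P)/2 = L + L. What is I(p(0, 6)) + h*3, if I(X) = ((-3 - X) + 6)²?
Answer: -126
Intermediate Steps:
p(L, P) = -4*L (p(L, P) = -2*(L + L) = -4*L)
h = -45
I(X) = (3 - X)²
I(p(0, 6)) + h*3 = (-3 - 4*0)² - 45*3 = (-3 + 0)² - 135 = (-3)² - 135 = 9 - 135 = -126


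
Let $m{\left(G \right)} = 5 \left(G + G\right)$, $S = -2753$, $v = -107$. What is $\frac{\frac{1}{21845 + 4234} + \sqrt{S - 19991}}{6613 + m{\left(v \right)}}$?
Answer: $\frac{1}{144555897} + \frac{2 i \sqrt{5686}}{5543} \approx 6.9177 \cdot 10^{-9} + 0.027207 i$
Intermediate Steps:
$m{\left(G \right)} = 10 G$ ($m{\left(G \right)} = 5 \cdot 2 G = 10 G$)
$\frac{\frac{1}{21845 + 4234} + \sqrt{S - 19991}}{6613 + m{\left(v \right)}} = \frac{\frac{1}{21845 + 4234} + \sqrt{-2753 - 19991}}{6613 + 10 \left(-107\right)} = \frac{\frac{1}{26079} + \sqrt{-22744}}{6613 - 1070} = \frac{\frac{1}{26079} + 2 i \sqrt{5686}}{5543} = \left(\frac{1}{26079} + 2 i \sqrt{5686}\right) \frac{1}{5543} = \frac{1}{144555897} + \frac{2 i \sqrt{5686}}{5543}$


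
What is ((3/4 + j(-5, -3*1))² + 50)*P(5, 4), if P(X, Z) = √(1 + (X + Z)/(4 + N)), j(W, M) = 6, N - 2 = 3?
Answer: 1529*√2/16 ≈ 135.15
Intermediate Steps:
N = 5 (N = 2 + 3 = 5)
P(X, Z) = √(1 + X/9 + Z/9) (P(X, Z) = √(1 + (X + Z)/(4 + 5)) = √(1 + (X + Z)/9) = √(1 + (X + Z)*(⅑)) = √(1 + (X/9 + Z/9)) = √(1 + X/9 + Z/9))
((3/4 + j(-5, -3*1))² + 50)*P(5, 4) = ((3/4 + 6)² + 50)*(√(9 + 5 + 4)/3) = ((3*(¼) + 6)² + 50)*(√18/3) = ((¾ + 6)² + 50)*((3*√2)/3) = ((27/4)² + 50)*√2 = (729/16 + 50)*√2 = 1529*√2/16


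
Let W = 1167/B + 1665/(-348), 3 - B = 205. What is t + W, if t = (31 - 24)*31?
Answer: 2418631/11716 ≈ 206.44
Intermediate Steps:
B = -202 (B = 3 - 1*205 = 3 - 205 = -202)
t = 217 (t = 7*31 = 217)
W = -123741/11716 (W = 1167/(-202) + 1665/(-348) = 1167*(-1/202) + 1665*(-1/348) = -1167/202 - 555/116 = -123741/11716 ≈ -10.562)
t + W = 217 - 123741/11716 = 2418631/11716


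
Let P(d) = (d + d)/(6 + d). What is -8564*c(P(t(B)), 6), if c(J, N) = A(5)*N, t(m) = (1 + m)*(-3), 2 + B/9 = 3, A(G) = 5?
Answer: -256920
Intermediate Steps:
B = 9 (B = -18 + 9*3 = -18 + 27 = 9)
t(m) = -3 - 3*m
P(d) = 2*d/(6 + d) (P(d) = (2*d)/(6 + d) = 2*d/(6 + d))
c(J, N) = 5*N
-8564*c(P(t(B)), 6) = -42820*6 = -8564*30 = -256920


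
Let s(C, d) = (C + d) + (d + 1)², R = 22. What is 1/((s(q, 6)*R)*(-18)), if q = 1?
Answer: -1/22176 ≈ -4.5094e-5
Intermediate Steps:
s(C, d) = C + d + (1 + d)² (s(C, d) = (C + d) + (1 + d)² = C + d + (1 + d)²)
1/((s(q, 6)*R)*(-18)) = 1/(((1 + 6 + (1 + 6)²)*22)*(-18)) = 1/(((1 + 6 + 7²)*22)*(-18)) = 1/(((1 + 6 + 49)*22)*(-18)) = 1/((56*22)*(-18)) = 1/(1232*(-18)) = 1/(-22176) = -1/22176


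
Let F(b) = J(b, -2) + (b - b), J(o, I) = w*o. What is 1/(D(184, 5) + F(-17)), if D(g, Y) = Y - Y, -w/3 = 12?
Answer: 1/612 ≈ 0.0016340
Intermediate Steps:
w = -36 (w = -3*12 = -36)
J(o, I) = -36*o
D(g, Y) = 0
F(b) = -36*b (F(b) = -36*b + (b - b) = -36*b + 0 = -36*b)
1/(D(184, 5) + F(-17)) = 1/(0 - 36*(-17)) = 1/(0 + 612) = 1/612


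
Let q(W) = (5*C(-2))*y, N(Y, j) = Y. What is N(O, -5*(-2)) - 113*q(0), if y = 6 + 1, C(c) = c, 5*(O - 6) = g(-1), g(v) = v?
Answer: 39579/5 ≈ 7915.8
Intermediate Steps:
O = 29/5 (O = 6 + (⅕)*(-1) = 6 - ⅕ = 29/5 ≈ 5.8000)
y = 7
q(W) = -70 (q(W) = (5*(-2))*7 = -10*7 = -70)
N(O, -5*(-2)) - 113*q(0) = 29/5 - 113*(-70) = 29/5 + 7910 = 39579/5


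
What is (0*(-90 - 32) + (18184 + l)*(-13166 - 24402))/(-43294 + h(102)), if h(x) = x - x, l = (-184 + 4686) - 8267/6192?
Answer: 164904084430/8377389 ≈ 19684.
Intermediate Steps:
l = 27868117/6192 (l = 4502 - 8267*1/6192 = 4502 - 8267/6192 = 27868117/6192 ≈ 4500.7)
h(x) = 0
(0*(-90 - 32) + (18184 + l)*(-13166 - 24402))/(-43294 + h(102)) = (0*(-90 - 32) + (18184 + 27868117/6192)*(-13166 - 24402))/(-43294 + 0) = (0*(-122) + (140463445/6192)*(-37568))/(-43294) = (0 - 329808168860/387)*(-1/43294) = -329808168860/387*(-1/43294) = 164904084430/8377389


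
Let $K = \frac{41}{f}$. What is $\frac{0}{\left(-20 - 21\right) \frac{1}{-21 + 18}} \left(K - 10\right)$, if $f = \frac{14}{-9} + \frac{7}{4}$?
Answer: $0$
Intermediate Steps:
$f = \frac{7}{36}$ ($f = 14 \left(- \frac{1}{9}\right) + 7 \cdot \frac{1}{4} = - \frac{14}{9} + \frac{7}{4} = \frac{7}{36} \approx 0.19444$)
$K = \frac{1476}{7}$ ($K = \frac{41}{\frac{7}{36}} = 41 \cdot \frac{36}{7} = \frac{1476}{7} \approx 210.86$)
$\frac{0}{\left(-20 - 21\right) \frac{1}{-21 + 18}} \left(K - 10\right) = \frac{0}{\left(-20 - 21\right) \frac{1}{-21 + 18}} \left(\frac{1476}{7} - 10\right) = \frac{0}{\left(-41\right) \frac{1}{-3}} \cdot \frac{1406}{7} = \frac{0}{\left(-41\right) \left(- \frac{1}{3}\right)} \frac{1406}{7} = \frac{0}{\frac{41}{3}} \cdot \frac{1406}{7} = 0 \cdot \frac{3}{41} \cdot \frac{1406}{7} = 0 \cdot \frac{1406}{7} = 0$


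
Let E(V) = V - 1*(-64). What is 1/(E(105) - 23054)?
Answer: -1/22885 ≈ -4.3697e-5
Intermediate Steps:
E(V) = 64 + V (E(V) = V + 64 = 64 + V)
1/(E(105) - 23054) = 1/((64 + 105) - 23054) = 1/(169 - 23054) = 1/(-22885) = -1/22885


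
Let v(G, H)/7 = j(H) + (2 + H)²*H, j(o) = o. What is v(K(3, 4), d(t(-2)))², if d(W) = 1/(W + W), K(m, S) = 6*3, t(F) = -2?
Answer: 207025/4096 ≈ 50.543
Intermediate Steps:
K(m, S) = 18
d(W) = 1/(2*W)
v(G, H) = 7*H + 7*H*(2 + H)² (v(G, H) = 7*(H + (2 + H)²*H) = 7*(H + H*(2 + H)²) = 7*H + 7*H*(2 + H)²)
v(K(3, 4), d(t(-2)))² = (7*((½)/(-2))*(1 + (2 + (½)/(-2))²))² = (7*((½)*(-½))*(1 + (2 + (½)*(-½))²))² = (7*(-¼)*(1 + (2 - ¼)²))² = (7*(-¼)*(1 + (7/4)²))² = (7*(-¼)*(1 + 49/16))² = (7*(-¼)*(65/16))² = (-455/64)² = 207025/4096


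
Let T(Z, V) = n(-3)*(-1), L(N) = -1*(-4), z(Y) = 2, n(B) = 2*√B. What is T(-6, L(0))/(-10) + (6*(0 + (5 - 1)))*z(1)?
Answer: 48 + I*√3/5 ≈ 48.0 + 0.34641*I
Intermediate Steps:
L(N) = 4
T(Z, V) = -2*I*√3 (T(Z, V) = (2*√(-3))*(-1) = (2*(I*√3))*(-1) = (2*I*√3)*(-1) = -2*I*√3)
T(-6, L(0))/(-10) + (6*(0 + (5 - 1)))*z(1) = -2*I*√3/(-10) + (6*(0 + (5 - 1)))*2 = -2*I*√3*(-⅒) + (6*(0 + 4))*2 = I*√3/5 + (6*4)*2 = I*√3/5 + 24*2 = I*√3/5 + 48 = 48 + I*√3/5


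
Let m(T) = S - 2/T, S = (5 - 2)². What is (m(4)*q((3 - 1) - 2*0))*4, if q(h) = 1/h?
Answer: 17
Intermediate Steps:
S = 9 (S = 3² = 9)
q(h) = 1/h
m(T) = 9 - 2/T
(m(4)*q((3 - 1) - 2*0))*4 = ((9 - 2/4)/((3 - 1) - 2*0))*4 = ((9 - 2*¼)/(2 + 0))*4 = ((9 - ½)/2)*4 = ((17/2)*(½))*4 = (17/4)*4 = 17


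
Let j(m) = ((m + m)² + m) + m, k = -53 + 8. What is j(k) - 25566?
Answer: -17556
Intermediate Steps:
k = -45
j(m) = 2*m + 4*m² (j(m) = ((2*m)² + m) + m = (4*m² + m) + m = (m + 4*m²) + m = 2*m + 4*m²)
j(k) - 25566 = 2*(-45)*(1 + 2*(-45)) - 25566 = 2*(-45)*(1 - 90) - 25566 = 2*(-45)*(-89) - 25566 = 8010 - 25566 = -17556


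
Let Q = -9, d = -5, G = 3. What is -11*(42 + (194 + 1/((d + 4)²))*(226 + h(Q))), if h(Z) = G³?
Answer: -543147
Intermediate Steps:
h(Z) = 27 (h(Z) = 3³ = 27)
-11*(42 + (194 + 1/((d + 4)²))*(226 + h(Q))) = -11*(42 + (194 + 1/((-5 + 4)²))*(226 + 27)) = -11*(42 + (194 + 1/((-1)²))*253) = -11*(42 + (194 + 1/1)*253) = -11*(42 + (194 + 1)*253) = -11*(42 + 195*253) = -11*(42 + 49335) = -11*49377 = -543147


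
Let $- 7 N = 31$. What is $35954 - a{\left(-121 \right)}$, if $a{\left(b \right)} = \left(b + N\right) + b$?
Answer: $\frac{253403}{7} \approx 36200.0$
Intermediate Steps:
$N = - \frac{31}{7}$ ($N = \left(- \frac{1}{7}\right) 31 = - \frac{31}{7} \approx -4.4286$)
$a{\left(b \right)} = - \frac{31}{7} + 2 b$ ($a{\left(b \right)} = \left(b - \frac{31}{7}\right) + b = \left(- \frac{31}{7} + b\right) + b = - \frac{31}{7} + 2 b$)
$35954 - a{\left(-121 \right)} = 35954 - \left(- \frac{31}{7} + 2 \left(-121\right)\right) = 35954 - \left(- \frac{31}{7} - 242\right) = 35954 - - \frac{1725}{7} = 35954 + \frac{1725}{7} = \frac{253403}{7}$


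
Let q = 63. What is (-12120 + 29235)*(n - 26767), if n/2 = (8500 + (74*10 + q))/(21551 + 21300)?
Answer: -19630461909765/42851 ≈ -4.5811e+8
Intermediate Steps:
n = 18606/42851 (n = 2*((8500 + (74*10 + 63))/(21551 + 21300)) = 2*((8500 + (740 + 63))/42851) = 2*((8500 + 803)*(1/42851)) = 2*(9303*(1/42851)) = 2*(9303/42851) = 18606/42851 ≈ 0.43420)
(-12120 + 29235)*(n - 26767) = (-12120 + 29235)*(18606/42851 - 26767) = 17115*(-1146974111/42851) = -19630461909765/42851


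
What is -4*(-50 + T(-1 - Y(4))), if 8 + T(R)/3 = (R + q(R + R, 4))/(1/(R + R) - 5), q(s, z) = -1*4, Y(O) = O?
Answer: 4672/17 ≈ 274.82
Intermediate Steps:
q(s, z) = -4
T(R) = -24 + 3*(-4 + R)/(-5 + 1/(2*R)) (T(R) = -24 + 3*((R - 4)/(1/(R + R) - 5)) = -24 + 3*((-4 + R)/(1/(2*R) - 5)) = -24 + 3*((-4 + R)/(-5 + 1/(2*R))) = -24 + 3*(-4 + R)/(-5 + 1/(2*R)))
-4*(-50 + T(-1 - Y(4))) = -4*(-50 + 6*(4 - (-1 - 1*4)² - 36*(-1 - 1*4))/(-1 + 10*(-1 - 1*4))) = -4*(-50 + 6*(4 - (-1 - 4)² - 36*(-1 - 4))/(-1 + 10*(-1 - 4))) = -4*(-50 + 6*(4 - 1*(-5)² - 36*(-5))/(-1 + 10*(-5))) = -4*(-50 + 6*(4 - 1*25 + 180)/(-1 - 50)) = -4*(-50 + 6*(4 - 25 + 180)/(-51)) = -4*(-50 + 6*(-1/51)*159) = -4*(-50 - 318/17) = -4*(-1168/17) = 4672/17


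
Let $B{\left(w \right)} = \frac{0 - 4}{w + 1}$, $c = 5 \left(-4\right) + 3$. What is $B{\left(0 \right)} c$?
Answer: $68$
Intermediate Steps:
$c = -17$ ($c = -20 + 3 = -17$)
$B{\left(w \right)} = - \frac{4}{1 + w}$
$B{\left(0 \right)} c = - \frac{4}{1 + 0} \left(-17\right) = - \frac{4}{1} \left(-17\right) = \left(-4\right) 1 \left(-17\right) = \left(-4\right) \left(-17\right) = 68$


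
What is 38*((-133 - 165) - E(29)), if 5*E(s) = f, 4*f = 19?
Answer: -113601/10 ≈ -11360.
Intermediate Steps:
f = 19/4 (f = (¼)*19 = 19/4 ≈ 4.7500)
E(s) = 19/20 (E(s) = (⅕)*(19/4) = 19/20)
38*((-133 - 165) - E(29)) = 38*((-133 - 165) - 1*19/20) = 38*(-298 - 19/20) = 38*(-5979/20) = -113601/10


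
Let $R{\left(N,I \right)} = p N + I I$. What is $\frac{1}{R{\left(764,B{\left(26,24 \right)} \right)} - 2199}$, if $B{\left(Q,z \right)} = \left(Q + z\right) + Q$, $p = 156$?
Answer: $\frac{1}{122761} \approx 8.1459 \cdot 10^{-6}$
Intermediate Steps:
$B{\left(Q,z \right)} = z + 2 Q$
$R{\left(N,I \right)} = I^{2} + 156 N$ ($R{\left(N,I \right)} = 156 N + I I = 156 N + I^{2} = I^{2} + 156 N$)
$\frac{1}{R{\left(764,B{\left(26,24 \right)} \right)} - 2199} = \frac{1}{\left(\left(24 + 2 \cdot 26\right)^{2} + 156 \cdot 764\right) - 2199} = \frac{1}{\left(\left(24 + 52\right)^{2} + 119184\right) - 2199} = \frac{1}{\left(76^{2} + 119184\right) - 2199} = \frac{1}{\left(5776 + 119184\right) - 2199} = \frac{1}{124960 - 2199} = \frac{1}{122761}$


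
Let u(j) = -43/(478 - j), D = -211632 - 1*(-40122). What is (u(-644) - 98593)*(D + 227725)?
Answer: -6218581382635/1122 ≈ -5.5424e+9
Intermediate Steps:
D = -171510 (D = -211632 + 40122 = -171510)
(u(-644) - 98593)*(D + 227725) = (43/(-478 - 644) - 98593)*(-171510 + 227725) = (43/(-1122) - 98593)*56215 = (43*(-1/1122) - 98593)*56215 = (-43/1122 - 98593)*56215 = -110621389/1122*56215 = -6218581382635/1122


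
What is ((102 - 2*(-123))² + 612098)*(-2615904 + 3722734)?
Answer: 811529969660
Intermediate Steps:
((102 - 2*(-123))² + 612098)*(-2615904 + 3722734) = ((102 + 246)² + 612098)*1106830 = (348² + 612098)*1106830 = (121104 + 612098)*1106830 = 733202*1106830 = 811529969660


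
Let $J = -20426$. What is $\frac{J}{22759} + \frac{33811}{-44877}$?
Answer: $- \frac{1686162151}{1021355643} \approx -1.6509$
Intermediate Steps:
$\frac{J}{22759} + \frac{33811}{-44877} = - \frac{20426}{22759} + \frac{33811}{-44877} = \left(-20426\right) \frac{1}{22759} + 33811 \left(- \frac{1}{44877}\right) = - \frac{20426}{22759} - \frac{33811}{44877} = - \frac{1686162151}{1021355643}$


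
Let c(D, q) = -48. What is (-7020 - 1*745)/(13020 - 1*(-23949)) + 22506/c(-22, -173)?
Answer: -138732839/295752 ≈ -469.08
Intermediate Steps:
(-7020 - 1*745)/(13020 - 1*(-23949)) + 22506/c(-22, -173) = (-7020 - 1*745)/(13020 - 1*(-23949)) + 22506/(-48) = (-7020 - 745)/(13020 + 23949) + 22506*(-1/48) = -7765/36969 - 3751/8 = -138732839/295752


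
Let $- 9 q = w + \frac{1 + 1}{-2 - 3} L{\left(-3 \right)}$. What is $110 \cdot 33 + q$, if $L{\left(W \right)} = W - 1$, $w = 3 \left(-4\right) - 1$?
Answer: $\frac{54469}{15} \approx 3631.3$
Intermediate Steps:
$w = -13$ ($w = -12 - 1 = -13$)
$L{\left(W \right)} = -1 + W$ ($L{\left(W \right)} = W - 1 = -1 + W$)
$q = \frac{19}{15}$ ($q = - \frac{-13 + \frac{1 + 1}{-2 - 3} \left(-1 - 3\right)}{9} = - \frac{-13 + \frac{2}{-5} \left(-4\right)}{9} = - \frac{-13 + 2 \left(- \frac{1}{5}\right) \left(-4\right)}{9} = - \frac{-13 - - \frac{8}{5}}{9} = - \frac{-13 + \frac{8}{5}}{9} = \left(- \frac{1}{9}\right) \left(- \frac{57}{5}\right) = \frac{19}{15} \approx 1.2667$)
$110 \cdot 33 + q = 110 \cdot 33 + \frac{19}{15} = 3630 + \frac{19}{15} = \frac{54469}{15}$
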